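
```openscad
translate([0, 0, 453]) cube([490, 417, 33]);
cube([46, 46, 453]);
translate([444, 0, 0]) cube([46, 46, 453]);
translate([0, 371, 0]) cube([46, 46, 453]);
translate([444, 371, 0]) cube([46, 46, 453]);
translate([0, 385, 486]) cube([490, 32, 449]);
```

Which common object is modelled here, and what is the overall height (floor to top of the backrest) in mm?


A chair. The overall height is 935 mm.

A slab on four corner posts with a tall panel at the back — a chair. The seat slab sits at z = 453 with thickness 33, and the 449 mm backrest starts at the seat top, so the overall height is 453 + 33 + 449 = 935 mm.


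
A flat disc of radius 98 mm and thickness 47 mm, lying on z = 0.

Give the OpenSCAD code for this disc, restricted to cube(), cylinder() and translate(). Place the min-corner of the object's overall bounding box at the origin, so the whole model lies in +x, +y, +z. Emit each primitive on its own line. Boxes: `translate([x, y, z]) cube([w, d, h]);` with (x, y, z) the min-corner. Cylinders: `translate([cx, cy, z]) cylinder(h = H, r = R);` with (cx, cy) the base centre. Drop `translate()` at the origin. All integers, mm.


translate([98, 98, 0]) cylinder(h = 47, r = 98);


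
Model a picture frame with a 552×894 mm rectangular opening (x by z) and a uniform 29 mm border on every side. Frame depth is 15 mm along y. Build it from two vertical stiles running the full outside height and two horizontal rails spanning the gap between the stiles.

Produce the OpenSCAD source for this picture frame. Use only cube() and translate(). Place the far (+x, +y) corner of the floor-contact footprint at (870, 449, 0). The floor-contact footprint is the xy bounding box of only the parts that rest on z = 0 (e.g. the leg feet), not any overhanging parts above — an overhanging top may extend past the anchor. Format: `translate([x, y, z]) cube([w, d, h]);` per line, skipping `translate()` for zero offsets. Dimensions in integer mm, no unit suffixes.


translate([260, 434, 0]) cube([29, 15, 952]);
translate([841, 434, 0]) cube([29, 15, 952]);
translate([289, 434, 0]) cube([552, 15, 29]);
translate([289, 434, 923]) cube([552, 15, 29]);


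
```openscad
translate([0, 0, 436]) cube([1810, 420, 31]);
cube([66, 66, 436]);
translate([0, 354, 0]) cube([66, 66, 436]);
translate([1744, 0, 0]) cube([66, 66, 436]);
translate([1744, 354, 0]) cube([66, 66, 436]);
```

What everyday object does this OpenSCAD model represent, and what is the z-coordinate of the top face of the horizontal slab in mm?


A bench. The seat-top height is 467 mm.

A long slab on four corner posts — a bench. The slab sits at z = 436 with thickness 31, so the top is 436 + 31 = 467 mm.


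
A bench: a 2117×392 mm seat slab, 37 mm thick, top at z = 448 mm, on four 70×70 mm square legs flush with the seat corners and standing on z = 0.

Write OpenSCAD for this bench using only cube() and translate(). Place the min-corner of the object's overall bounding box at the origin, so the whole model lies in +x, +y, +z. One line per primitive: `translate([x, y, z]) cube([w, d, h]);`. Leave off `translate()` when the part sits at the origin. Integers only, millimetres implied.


translate([0, 0, 411]) cube([2117, 392, 37]);
cube([70, 70, 411]);
translate([0, 322, 0]) cube([70, 70, 411]);
translate([2047, 0, 0]) cube([70, 70, 411]);
translate([2047, 322, 0]) cube([70, 70, 411]);


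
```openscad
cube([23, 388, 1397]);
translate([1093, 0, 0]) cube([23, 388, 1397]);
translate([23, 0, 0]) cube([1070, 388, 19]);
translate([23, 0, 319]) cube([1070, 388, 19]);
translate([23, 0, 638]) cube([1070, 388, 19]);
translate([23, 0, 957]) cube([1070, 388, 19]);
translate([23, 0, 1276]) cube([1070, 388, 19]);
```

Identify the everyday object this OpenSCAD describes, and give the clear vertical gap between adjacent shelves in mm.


A bookshelf. The clear shelf gap is 300 mm.

Two tall side panels with 5 horizontal boards between them — a bookshelf. The first two shelf undersides are at z = 0 and z = 319; with shelf thickness 19, the clear gap is 319 − 0 − 19 = 300 mm.


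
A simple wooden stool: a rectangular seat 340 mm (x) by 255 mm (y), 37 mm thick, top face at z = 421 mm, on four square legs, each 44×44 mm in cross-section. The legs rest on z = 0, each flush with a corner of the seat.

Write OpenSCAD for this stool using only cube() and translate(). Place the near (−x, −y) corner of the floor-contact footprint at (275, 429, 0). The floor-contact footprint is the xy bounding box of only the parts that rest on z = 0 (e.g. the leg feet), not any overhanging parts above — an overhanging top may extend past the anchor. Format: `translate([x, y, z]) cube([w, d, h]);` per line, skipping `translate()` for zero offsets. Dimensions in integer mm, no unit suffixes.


translate([275, 429, 384]) cube([340, 255, 37]);
translate([275, 429, 0]) cube([44, 44, 384]);
translate([571, 429, 0]) cube([44, 44, 384]);
translate([275, 640, 0]) cube([44, 44, 384]);
translate([571, 640, 0]) cube([44, 44, 384]);


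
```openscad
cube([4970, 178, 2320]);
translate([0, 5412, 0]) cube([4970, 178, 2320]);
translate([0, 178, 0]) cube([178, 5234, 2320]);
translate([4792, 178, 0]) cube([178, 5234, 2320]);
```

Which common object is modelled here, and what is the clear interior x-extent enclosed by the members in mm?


A house (or room) frame. The interior width is 4614 mm.

Four 2320 mm walls enclosing a rectangle with no floor or roof — a room or house frame. Outside width is 4970 mm and wall thickness is 178 mm, so the interior width is 4970 − 2 × 178 = 4614 mm.


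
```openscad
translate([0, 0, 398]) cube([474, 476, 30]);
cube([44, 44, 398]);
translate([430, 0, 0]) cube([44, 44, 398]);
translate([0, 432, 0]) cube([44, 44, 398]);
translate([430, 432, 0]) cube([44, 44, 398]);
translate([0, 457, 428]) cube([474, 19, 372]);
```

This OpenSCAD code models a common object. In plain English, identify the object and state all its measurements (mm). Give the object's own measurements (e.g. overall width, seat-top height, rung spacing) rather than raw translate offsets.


A chair. The seat is a 474×476×30 mm slab with its top at z = 428 mm, on four 44×44 mm corner legs (flush with the seat edges, standing on z = 0). A flat backrest 19 mm thick, 372 mm tall, spans the full seat width and rises from the seat top along its +y edge, rear face flush with the rear of the seat.


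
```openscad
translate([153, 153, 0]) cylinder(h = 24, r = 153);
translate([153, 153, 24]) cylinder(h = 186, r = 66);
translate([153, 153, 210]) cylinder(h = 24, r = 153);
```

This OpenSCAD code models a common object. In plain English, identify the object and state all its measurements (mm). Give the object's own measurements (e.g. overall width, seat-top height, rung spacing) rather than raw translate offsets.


A spool: two coaxial disc flanges of radius 153 mm and thickness 24 mm, joined by a core cylinder of radius 66 mm and height 186 mm. The lower flange rests on z = 0 and the three cylinders share a vertical axis.


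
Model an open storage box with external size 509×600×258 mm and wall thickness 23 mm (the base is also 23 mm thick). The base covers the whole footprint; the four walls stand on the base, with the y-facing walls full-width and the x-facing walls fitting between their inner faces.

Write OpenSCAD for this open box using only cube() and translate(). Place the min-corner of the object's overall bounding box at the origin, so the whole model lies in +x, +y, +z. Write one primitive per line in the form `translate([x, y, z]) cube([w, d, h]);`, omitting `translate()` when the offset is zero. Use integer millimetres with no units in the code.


cube([509, 600, 23]);
translate([0, 0, 23]) cube([509, 23, 235]);
translate([0, 577, 23]) cube([509, 23, 235]);
translate([0, 23, 23]) cube([23, 554, 235]);
translate([486, 23, 23]) cube([23, 554, 235]);


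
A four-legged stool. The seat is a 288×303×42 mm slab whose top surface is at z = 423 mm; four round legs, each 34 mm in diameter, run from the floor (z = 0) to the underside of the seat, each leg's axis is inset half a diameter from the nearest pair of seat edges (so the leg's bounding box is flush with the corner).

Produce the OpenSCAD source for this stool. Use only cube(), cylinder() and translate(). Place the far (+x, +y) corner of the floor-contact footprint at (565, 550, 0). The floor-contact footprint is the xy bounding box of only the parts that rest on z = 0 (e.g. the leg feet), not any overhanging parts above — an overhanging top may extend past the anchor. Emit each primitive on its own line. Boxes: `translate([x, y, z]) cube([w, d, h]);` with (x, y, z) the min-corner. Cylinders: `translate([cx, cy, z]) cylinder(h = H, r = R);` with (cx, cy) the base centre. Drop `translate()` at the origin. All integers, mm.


// leg_h = 423 - 42 = 381
translate([277, 247, 381]) cube([288, 303, 42]);
translate([294, 264, 0]) cylinder(h = 381, r = 17);
translate([548, 264, 0]) cylinder(h = 381, r = 17);
translate([294, 533, 0]) cylinder(h = 381, r = 17);
translate([548, 533, 0]) cylinder(h = 381, r = 17);


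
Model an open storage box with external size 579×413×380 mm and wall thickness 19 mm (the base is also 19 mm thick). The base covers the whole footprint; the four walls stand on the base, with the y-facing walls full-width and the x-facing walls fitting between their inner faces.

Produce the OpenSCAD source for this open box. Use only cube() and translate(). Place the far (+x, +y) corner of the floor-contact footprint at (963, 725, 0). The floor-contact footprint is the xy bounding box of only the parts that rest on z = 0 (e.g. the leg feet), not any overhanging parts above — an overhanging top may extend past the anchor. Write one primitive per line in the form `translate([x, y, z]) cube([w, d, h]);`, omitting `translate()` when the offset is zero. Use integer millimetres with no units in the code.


translate([384, 312, 0]) cube([579, 413, 19]);
translate([384, 312, 19]) cube([579, 19, 361]);
translate([384, 706, 19]) cube([579, 19, 361]);
translate([384, 331, 19]) cube([19, 375, 361]);
translate([944, 331, 19]) cube([19, 375, 361]);


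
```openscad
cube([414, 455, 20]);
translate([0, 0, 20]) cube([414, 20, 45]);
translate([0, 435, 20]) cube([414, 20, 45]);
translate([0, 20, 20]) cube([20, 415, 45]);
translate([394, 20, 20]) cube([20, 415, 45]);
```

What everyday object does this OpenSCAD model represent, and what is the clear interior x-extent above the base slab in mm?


An open box. The internal width is 374 mm.

A 414×455 base slab with four walls standing on it — an open box. The base is 414 mm wide and the walls are 20 mm thick, so the internal width is 414 − 2 × 20 = 374 mm.


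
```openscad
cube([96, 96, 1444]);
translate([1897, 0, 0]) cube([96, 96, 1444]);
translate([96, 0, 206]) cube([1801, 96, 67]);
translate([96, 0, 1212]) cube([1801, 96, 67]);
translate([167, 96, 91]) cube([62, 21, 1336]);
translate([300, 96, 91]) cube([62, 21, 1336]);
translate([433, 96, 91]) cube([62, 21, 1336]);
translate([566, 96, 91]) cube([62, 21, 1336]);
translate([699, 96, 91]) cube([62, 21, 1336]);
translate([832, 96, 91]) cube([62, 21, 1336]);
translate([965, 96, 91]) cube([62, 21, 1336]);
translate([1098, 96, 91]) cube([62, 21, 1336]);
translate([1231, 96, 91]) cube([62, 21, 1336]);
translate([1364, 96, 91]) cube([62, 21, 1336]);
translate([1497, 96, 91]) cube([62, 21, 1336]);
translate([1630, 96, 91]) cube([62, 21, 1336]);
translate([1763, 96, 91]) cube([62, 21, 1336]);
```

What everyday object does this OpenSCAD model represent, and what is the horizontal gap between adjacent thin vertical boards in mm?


A fence section. The picket gap is 71 mm.

Two posts, two rails, 13 pickets — a fence section. Span 1801 mm holds 13 pickets of 62 mm with 14 equal gaps: ⌊(1801 − 13·62) / 14⌋ = 71 mm.


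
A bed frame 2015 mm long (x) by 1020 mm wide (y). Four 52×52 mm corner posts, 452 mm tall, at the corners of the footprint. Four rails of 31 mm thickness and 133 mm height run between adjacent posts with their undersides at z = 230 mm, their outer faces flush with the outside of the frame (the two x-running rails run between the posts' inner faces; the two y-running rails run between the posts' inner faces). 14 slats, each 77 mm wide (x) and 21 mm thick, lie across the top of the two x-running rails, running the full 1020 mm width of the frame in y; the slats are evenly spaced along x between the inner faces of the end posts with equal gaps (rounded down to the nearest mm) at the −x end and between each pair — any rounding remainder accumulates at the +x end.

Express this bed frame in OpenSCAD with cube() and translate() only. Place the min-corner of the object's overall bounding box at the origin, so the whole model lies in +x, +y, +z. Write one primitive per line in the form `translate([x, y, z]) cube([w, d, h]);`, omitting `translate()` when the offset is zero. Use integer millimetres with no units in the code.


cube([52, 52, 452]);
translate([0, 968, 0]) cube([52, 52, 452]);
translate([1963, 0, 0]) cube([52, 52, 452]);
translate([1963, 968, 0]) cube([52, 52, 452]);
translate([52, 0, 230]) cube([1911, 31, 133]);
translate([52, 989, 230]) cube([1911, 31, 133]);
translate([0, 52, 230]) cube([31, 916, 133]);
translate([1984, 52, 230]) cube([31, 916, 133]);
translate([107, 0, 363]) cube([77, 1020, 21]);
translate([239, 0, 363]) cube([77, 1020, 21]);
translate([371, 0, 363]) cube([77, 1020, 21]);
translate([503, 0, 363]) cube([77, 1020, 21]);
translate([635, 0, 363]) cube([77, 1020, 21]);
translate([767, 0, 363]) cube([77, 1020, 21]);
translate([899, 0, 363]) cube([77, 1020, 21]);
translate([1031, 0, 363]) cube([77, 1020, 21]);
translate([1163, 0, 363]) cube([77, 1020, 21]);
translate([1295, 0, 363]) cube([77, 1020, 21]);
translate([1427, 0, 363]) cube([77, 1020, 21]);
translate([1559, 0, 363]) cube([77, 1020, 21]);
translate([1691, 0, 363]) cube([77, 1020, 21]);
translate([1823, 0, 363]) cube([77, 1020, 21]);


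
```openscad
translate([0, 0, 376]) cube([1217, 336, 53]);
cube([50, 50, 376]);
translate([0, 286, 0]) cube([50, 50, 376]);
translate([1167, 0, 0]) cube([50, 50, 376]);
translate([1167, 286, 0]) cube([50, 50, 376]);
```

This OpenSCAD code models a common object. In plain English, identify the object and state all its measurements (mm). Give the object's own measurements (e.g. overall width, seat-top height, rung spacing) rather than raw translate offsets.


A bench: a 1217×336 mm seat slab, 53 mm thick, top at z = 429 mm, on four 50×50 mm square legs flush with the seat corners and standing on z = 0.


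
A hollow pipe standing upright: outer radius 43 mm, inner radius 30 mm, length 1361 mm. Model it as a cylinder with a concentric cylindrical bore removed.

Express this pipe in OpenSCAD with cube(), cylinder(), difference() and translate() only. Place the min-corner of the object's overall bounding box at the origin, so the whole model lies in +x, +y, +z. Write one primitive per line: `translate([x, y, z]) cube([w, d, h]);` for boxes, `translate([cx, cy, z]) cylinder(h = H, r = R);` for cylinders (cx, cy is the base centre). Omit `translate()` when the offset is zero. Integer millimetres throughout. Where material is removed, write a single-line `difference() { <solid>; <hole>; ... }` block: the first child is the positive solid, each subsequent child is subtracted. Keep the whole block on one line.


difference() { translate([43, 43, 0]) cylinder(h = 1361, r = 43); translate([43, 43, 0]) cylinder(h = 1361, r = 30); }


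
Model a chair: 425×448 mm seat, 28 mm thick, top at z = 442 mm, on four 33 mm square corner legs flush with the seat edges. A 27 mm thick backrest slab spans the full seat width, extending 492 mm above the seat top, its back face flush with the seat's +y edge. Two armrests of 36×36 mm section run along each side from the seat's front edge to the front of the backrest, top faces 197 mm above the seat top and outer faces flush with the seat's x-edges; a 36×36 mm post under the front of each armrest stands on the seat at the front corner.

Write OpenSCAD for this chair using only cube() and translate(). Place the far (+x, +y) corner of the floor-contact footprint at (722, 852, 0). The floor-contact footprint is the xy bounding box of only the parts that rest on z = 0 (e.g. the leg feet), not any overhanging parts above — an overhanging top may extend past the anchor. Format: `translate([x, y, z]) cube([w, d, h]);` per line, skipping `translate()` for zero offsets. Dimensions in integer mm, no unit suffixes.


translate([297, 404, 414]) cube([425, 448, 28]);
translate([297, 404, 0]) cube([33, 33, 414]);
translate([689, 404, 0]) cube([33, 33, 414]);
translate([297, 819, 0]) cube([33, 33, 414]);
translate([689, 819, 0]) cube([33, 33, 414]);
translate([297, 825, 442]) cube([425, 27, 492]);
translate([297, 404, 603]) cube([36, 421, 36]);
translate([686, 404, 603]) cube([36, 421, 36]);
translate([297, 404, 442]) cube([36, 36, 161]);
translate([686, 404, 442]) cube([36, 36, 161]);


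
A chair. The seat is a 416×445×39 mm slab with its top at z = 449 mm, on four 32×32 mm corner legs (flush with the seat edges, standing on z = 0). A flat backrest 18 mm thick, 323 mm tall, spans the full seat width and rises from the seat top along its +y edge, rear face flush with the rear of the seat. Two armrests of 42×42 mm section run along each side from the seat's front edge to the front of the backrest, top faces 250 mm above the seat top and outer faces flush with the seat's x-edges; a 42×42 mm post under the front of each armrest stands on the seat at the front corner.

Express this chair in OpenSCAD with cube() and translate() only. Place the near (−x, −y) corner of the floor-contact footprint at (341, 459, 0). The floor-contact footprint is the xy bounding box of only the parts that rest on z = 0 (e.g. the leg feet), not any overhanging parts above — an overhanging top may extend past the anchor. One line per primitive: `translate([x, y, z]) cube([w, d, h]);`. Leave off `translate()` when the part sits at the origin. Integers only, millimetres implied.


translate([341, 459, 410]) cube([416, 445, 39]);
translate([341, 459, 0]) cube([32, 32, 410]);
translate([725, 459, 0]) cube([32, 32, 410]);
translate([341, 872, 0]) cube([32, 32, 410]);
translate([725, 872, 0]) cube([32, 32, 410]);
translate([341, 886, 449]) cube([416, 18, 323]);
translate([341, 459, 657]) cube([42, 427, 42]);
translate([715, 459, 657]) cube([42, 427, 42]);
translate([341, 459, 449]) cube([42, 42, 208]);
translate([715, 459, 449]) cube([42, 42, 208]);


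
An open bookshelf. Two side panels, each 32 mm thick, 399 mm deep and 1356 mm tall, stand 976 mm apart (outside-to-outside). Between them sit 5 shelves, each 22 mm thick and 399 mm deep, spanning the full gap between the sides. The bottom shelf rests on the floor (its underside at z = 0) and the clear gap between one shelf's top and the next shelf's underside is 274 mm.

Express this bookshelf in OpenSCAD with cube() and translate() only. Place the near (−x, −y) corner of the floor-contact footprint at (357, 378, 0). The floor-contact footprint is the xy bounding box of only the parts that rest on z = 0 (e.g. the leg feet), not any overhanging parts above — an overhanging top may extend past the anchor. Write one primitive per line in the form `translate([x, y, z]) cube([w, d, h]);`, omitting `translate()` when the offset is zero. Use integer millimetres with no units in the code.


translate([357, 378, 0]) cube([32, 399, 1356]);
translate([1301, 378, 0]) cube([32, 399, 1356]);
translate([389, 378, 0]) cube([912, 399, 22]);
translate([389, 378, 296]) cube([912, 399, 22]);
translate([389, 378, 592]) cube([912, 399, 22]);
translate([389, 378, 888]) cube([912, 399, 22]);
translate([389, 378, 1184]) cube([912, 399, 22]);


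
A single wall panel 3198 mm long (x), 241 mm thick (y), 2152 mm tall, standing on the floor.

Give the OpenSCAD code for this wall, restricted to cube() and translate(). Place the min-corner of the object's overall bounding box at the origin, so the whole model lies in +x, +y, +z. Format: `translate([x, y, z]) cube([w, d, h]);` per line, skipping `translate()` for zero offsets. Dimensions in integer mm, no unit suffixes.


cube([3198, 241, 2152]);


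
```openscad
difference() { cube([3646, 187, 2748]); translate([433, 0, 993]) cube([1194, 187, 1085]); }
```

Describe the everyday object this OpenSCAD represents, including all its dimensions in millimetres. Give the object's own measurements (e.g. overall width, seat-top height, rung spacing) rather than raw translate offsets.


A wall 3646 mm long (x), 187 mm thick (y), 2748 mm tall, with a rectangular window opening cut through it. The opening is 1194 mm wide and 1085 mm tall; its sill is at z = 993 mm and its near (−x) edge is 433 mm from the wall's −x end. The opening passes through the full wall thickness.


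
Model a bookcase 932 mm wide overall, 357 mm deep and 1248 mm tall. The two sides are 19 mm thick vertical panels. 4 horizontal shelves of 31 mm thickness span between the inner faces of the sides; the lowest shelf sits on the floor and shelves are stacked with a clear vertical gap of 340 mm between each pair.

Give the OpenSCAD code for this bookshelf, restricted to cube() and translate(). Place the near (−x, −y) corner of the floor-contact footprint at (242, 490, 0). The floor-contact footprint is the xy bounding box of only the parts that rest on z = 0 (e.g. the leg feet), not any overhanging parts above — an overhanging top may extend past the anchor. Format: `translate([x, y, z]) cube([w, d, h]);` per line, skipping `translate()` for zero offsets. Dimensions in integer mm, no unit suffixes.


translate([242, 490, 0]) cube([19, 357, 1248]);
translate([1155, 490, 0]) cube([19, 357, 1248]);
translate([261, 490, 0]) cube([894, 357, 31]);
translate([261, 490, 371]) cube([894, 357, 31]);
translate([261, 490, 742]) cube([894, 357, 31]);
translate([261, 490, 1113]) cube([894, 357, 31]);


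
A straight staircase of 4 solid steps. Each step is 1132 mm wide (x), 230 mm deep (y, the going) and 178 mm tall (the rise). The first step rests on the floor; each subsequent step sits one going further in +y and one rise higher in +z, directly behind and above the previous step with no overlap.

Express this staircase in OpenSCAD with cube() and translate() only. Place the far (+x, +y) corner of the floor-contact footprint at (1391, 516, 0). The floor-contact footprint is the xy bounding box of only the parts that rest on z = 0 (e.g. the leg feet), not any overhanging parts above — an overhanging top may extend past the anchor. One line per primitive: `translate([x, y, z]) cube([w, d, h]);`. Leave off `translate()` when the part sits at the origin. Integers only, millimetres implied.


translate([259, 286, 0]) cube([1132, 230, 178]);
translate([259, 516, 178]) cube([1132, 230, 178]);
translate([259, 746, 356]) cube([1132, 230, 178]);
translate([259, 976, 534]) cube([1132, 230, 178]);


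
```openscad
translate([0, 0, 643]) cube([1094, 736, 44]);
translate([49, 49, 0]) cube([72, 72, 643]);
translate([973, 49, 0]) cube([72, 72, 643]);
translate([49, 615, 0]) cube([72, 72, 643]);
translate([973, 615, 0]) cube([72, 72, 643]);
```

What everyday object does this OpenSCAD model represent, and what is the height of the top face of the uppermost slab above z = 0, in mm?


A table. The table height is 687 mm.

A 1094×736×44 slab sits at z = 643 on four 72 mm square posts — a table. The top surface is at 643 + 44 = 687 mm.


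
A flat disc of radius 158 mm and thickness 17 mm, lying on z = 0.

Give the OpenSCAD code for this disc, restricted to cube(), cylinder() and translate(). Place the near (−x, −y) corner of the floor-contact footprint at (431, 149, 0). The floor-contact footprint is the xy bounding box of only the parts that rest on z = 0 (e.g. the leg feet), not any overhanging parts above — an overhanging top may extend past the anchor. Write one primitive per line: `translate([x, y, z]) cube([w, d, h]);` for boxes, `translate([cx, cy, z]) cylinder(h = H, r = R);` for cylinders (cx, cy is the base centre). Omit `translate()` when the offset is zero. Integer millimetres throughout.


translate([589, 307, 0]) cylinder(h = 17, r = 158);


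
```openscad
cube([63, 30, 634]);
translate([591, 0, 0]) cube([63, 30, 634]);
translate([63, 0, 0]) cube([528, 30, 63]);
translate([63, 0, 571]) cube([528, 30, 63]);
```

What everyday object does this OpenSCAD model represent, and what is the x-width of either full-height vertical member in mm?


A picture frame. The border width is 63 mm.

Four thin pieces enclosing a rectangular opening — a picture frame. The two full-height stiles are 634 mm tall; the top rail sits at z = 571 and is 63 mm tall, so the border above the opening is 634 − 571 = 63 mm, matching the stile x-width.


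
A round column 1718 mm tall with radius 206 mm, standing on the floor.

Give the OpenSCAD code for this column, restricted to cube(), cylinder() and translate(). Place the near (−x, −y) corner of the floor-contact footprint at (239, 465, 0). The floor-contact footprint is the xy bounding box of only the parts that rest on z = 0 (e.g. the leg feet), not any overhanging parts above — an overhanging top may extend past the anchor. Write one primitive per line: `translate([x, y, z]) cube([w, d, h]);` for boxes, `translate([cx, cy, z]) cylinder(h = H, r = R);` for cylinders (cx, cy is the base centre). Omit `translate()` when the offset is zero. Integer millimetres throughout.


translate([445, 671, 0]) cylinder(h = 1718, r = 206);


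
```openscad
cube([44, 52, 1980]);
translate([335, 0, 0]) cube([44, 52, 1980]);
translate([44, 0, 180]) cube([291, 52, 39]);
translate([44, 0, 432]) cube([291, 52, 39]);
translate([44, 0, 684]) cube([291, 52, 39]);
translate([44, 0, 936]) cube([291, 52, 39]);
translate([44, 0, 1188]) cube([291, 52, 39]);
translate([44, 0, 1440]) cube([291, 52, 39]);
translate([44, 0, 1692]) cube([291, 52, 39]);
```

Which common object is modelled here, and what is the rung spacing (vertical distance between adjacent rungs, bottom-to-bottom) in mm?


A ladder. The rung spacing is 252 mm.

Two tall 44×52 posts with 7 short bars between them — a ladder. Adjacent rungs sit at z = 180 and z = 432, so the spacing is 432 − 180 = 252 mm.


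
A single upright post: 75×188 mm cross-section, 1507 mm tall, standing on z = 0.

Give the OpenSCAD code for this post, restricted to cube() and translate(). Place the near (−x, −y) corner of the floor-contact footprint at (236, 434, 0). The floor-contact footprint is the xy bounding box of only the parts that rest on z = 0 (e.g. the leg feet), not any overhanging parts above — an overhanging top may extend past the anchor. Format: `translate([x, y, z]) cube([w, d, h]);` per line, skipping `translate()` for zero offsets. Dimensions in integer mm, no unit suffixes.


translate([236, 434, 0]) cube([75, 188, 1507]);


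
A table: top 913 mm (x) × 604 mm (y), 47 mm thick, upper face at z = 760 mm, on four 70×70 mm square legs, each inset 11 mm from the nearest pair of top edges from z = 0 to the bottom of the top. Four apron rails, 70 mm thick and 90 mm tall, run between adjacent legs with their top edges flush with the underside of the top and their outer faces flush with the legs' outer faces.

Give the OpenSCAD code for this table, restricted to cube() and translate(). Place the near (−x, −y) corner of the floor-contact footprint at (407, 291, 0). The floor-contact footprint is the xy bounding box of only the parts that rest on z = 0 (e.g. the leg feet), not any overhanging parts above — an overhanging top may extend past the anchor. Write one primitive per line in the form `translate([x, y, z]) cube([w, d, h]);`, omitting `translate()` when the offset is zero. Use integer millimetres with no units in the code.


translate([396, 280, 713]) cube([913, 604, 47]);
translate([407, 291, 0]) cube([70, 70, 713]);
translate([1228, 291, 0]) cube([70, 70, 713]);
translate([407, 803, 0]) cube([70, 70, 713]);
translate([1228, 803, 0]) cube([70, 70, 713]);
translate([477, 291, 623]) cube([751, 70, 90]);
translate([477, 803, 623]) cube([751, 70, 90]);
translate([407, 361, 623]) cube([70, 442, 90]);
translate([1228, 361, 623]) cube([70, 442, 90]);


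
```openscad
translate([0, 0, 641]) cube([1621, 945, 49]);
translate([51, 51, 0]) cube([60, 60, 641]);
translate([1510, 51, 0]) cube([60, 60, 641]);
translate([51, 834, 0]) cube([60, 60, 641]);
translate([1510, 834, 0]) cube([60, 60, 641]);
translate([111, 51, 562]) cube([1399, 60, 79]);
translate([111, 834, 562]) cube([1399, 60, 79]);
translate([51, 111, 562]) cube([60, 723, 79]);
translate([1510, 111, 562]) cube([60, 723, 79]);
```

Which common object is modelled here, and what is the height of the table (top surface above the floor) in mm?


A table. The table height is 690 mm.

A 1621×945×49 slab sits at z = 641 on four 60 mm square posts — a table. The top surface is at 641 + 49 = 690 mm.


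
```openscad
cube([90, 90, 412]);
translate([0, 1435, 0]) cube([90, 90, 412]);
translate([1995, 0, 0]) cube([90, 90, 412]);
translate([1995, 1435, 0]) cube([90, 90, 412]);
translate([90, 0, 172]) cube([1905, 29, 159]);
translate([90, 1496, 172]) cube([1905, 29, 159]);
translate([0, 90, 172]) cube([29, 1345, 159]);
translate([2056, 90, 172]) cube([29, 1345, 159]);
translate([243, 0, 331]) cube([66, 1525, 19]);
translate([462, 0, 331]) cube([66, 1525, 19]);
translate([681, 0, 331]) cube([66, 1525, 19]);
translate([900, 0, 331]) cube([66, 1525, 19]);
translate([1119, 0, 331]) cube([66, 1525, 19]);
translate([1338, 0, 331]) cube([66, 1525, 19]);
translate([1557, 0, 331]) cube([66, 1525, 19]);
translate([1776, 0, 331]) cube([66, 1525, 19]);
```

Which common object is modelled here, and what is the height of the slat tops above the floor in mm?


A bed frame. The slat-top height is 350 mm.

Four posts, four rails, and a row of slats — a bed frame. Slats sit on the rails at z = 172 + 159 = 331; with slat thickness 19, the top is 350 mm.


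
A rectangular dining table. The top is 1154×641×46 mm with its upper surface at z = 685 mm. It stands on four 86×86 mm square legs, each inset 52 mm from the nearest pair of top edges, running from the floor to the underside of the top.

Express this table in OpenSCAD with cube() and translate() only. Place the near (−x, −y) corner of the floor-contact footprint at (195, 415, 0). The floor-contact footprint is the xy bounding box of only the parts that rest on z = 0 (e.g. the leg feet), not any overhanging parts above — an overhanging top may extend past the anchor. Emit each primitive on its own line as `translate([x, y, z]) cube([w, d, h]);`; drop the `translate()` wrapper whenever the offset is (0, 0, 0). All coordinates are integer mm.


translate([143, 363, 639]) cube([1154, 641, 46]);
translate([195, 415, 0]) cube([86, 86, 639]);
translate([1159, 415, 0]) cube([86, 86, 639]);
translate([195, 866, 0]) cube([86, 86, 639]);
translate([1159, 866, 0]) cube([86, 86, 639]);


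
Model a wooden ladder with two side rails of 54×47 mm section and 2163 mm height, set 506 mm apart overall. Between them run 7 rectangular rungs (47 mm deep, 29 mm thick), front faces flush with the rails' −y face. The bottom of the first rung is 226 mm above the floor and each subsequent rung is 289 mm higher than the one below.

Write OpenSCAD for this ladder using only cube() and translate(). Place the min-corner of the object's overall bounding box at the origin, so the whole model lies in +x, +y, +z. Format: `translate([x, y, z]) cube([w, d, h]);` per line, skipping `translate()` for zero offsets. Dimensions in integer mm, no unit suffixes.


cube([54, 47, 2163]);
translate([452, 0, 0]) cube([54, 47, 2163]);
translate([54, 0, 226]) cube([398, 47, 29]);
translate([54, 0, 515]) cube([398, 47, 29]);
translate([54, 0, 804]) cube([398, 47, 29]);
translate([54, 0, 1093]) cube([398, 47, 29]);
translate([54, 0, 1382]) cube([398, 47, 29]);
translate([54, 0, 1671]) cube([398, 47, 29]);
translate([54, 0, 1960]) cube([398, 47, 29]);


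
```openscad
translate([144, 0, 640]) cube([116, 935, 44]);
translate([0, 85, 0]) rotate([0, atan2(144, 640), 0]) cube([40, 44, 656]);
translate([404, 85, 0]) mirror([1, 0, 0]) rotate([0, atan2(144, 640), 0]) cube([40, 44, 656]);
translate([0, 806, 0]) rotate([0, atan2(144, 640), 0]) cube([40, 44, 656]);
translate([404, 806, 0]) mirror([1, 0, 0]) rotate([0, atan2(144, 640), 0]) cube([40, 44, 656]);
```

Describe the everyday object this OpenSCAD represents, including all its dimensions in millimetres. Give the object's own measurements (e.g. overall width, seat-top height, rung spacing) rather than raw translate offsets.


A sawhorse. A 116×935×44 mm beam (x, y, z) sits on two A-frame leg pairs. Each pair is two raked legs of 40×44 mm section (44 mm along y) splaying symmetrically in x. Each leg rises 640 mm vertically over 144 mm of horizontal reach and is 656 mm long along its own axis. Every leg's outer bottom edge rests on the floor and its outer top edge meets a bottom edge of the beam — the left legs (tilting toward +x) meet the beam's −x bottom edge, the right legs (their mirror images, tilting toward −x) meet its +x bottom edge — so the leg tops tuck under the beam, the beam's underside is 640 mm above the floor, and the feet are 404 mm apart outside-to-outside with the beam centred between them. The two leg pairs are set in 85 mm from either end of the beam.


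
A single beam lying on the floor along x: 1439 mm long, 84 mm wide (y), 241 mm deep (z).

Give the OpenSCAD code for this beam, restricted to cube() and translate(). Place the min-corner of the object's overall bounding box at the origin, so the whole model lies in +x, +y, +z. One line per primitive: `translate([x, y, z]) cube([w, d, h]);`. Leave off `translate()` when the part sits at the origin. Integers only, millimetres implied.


cube([1439, 84, 241]);


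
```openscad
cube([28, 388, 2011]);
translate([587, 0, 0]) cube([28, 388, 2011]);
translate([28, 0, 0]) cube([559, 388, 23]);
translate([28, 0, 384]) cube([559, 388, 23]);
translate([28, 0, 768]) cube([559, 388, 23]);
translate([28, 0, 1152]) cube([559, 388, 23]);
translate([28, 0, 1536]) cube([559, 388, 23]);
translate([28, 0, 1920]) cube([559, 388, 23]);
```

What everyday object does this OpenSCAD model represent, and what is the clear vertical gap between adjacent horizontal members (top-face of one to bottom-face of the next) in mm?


A bookshelf. The clear shelf gap is 361 mm.

Two tall side panels with 6 horizontal boards between them — a bookshelf. The first two shelf undersides are at z = 0 and z = 384; with shelf thickness 23, the clear gap is 384 − 0 − 23 = 361 mm.


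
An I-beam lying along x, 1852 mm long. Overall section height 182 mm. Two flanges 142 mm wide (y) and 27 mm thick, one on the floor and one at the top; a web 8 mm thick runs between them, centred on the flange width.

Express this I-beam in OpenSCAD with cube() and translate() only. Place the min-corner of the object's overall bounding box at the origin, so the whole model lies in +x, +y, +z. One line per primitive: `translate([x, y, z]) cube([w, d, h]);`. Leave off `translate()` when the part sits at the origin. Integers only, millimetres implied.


cube([1852, 142, 27]);
translate([0, 67, 27]) cube([1852, 8, 128]);
translate([0, 0, 155]) cube([1852, 142, 27]);


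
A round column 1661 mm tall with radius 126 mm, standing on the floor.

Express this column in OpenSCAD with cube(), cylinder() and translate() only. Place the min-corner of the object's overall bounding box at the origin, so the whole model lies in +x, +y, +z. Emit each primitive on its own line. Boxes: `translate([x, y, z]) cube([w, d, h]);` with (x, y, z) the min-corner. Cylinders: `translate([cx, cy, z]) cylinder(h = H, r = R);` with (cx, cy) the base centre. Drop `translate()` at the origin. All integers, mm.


translate([126, 126, 0]) cylinder(h = 1661, r = 126);


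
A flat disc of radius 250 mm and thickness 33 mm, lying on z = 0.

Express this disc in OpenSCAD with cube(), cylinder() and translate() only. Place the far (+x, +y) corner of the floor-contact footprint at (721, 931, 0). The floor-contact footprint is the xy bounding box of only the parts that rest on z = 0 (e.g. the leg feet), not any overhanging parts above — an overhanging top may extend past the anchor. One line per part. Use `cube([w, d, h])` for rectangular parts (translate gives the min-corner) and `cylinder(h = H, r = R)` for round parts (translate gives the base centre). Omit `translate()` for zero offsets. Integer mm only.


translate([471, 681, 0]) cylinder(h = 33, r = 250);


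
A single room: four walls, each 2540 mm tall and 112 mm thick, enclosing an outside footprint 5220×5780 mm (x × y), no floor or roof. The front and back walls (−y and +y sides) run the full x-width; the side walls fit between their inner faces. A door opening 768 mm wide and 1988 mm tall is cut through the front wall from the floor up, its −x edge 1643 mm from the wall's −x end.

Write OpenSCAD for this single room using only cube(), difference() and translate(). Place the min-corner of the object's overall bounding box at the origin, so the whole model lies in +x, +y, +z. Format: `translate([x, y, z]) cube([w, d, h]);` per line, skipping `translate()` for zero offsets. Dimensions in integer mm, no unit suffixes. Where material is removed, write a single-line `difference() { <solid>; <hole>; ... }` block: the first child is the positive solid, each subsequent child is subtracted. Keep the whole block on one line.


difference() { cube([5220, 112, 2540]); translate([1643, 0, 0]) cube([768, 112, 1988]); }
translate([0, 5668, 0]) cube([5220, 112, 2540]);
translate([0, 112, 0]) cube([112, 5556, 2540]);
translate([5108, 112, 0]) cube([112, 5556, 2540]);


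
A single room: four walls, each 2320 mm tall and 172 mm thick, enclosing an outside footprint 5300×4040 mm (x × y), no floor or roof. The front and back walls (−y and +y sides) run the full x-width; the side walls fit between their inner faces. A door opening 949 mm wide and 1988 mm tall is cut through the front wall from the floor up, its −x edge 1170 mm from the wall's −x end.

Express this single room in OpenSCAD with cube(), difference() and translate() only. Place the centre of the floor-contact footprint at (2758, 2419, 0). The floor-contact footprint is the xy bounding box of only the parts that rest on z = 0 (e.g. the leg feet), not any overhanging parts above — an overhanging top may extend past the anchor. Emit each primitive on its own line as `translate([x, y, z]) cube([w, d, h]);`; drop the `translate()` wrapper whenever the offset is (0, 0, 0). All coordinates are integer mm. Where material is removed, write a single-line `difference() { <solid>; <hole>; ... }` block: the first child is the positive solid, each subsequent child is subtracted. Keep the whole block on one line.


difference() { translate([108, 399, 0]) cube([5300, 172, 2320]); translate([1278, 399, 0]) cube([949, 172, 1988]); }
translate([108, 4267, 0]) cube([5300, 172, 2320]);
translate([108, 571, 0]) cube([172, 3696, 2320]);
translate([5236, 571, 0]) cube([172, 3696, 2320]);


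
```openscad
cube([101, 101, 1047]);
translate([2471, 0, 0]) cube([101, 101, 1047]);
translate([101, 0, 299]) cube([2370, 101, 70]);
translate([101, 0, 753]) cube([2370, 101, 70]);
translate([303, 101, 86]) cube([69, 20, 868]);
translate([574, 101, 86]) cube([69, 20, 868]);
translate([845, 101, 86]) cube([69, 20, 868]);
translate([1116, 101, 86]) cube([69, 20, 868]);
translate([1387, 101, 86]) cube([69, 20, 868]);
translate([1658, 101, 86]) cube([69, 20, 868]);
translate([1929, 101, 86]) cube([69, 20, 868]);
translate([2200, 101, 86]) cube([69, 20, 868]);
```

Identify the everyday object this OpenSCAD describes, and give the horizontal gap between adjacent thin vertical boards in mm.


A fence section. The picket gap is 202 mm.

Two posts, two rails, 8 pickets — a fence section. Span 2370 mm holds 8 pickets of 69 mm with 9 equal gaps: ⌊(2370 − 8·69) / 9⌋ = 202 mm.
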